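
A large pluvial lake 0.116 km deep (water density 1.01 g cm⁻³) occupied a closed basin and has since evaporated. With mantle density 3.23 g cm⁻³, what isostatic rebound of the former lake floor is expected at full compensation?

u = d ρ_w/ρ_m = 0.116 km × 1.01/3.23 = 0.0363 km.

0.0363 km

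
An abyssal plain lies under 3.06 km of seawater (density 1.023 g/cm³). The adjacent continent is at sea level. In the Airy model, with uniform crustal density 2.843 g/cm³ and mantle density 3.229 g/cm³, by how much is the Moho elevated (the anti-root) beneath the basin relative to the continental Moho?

Equating mass per unit area of the two columns: replacing crust with seawater at the top is compensated by replacing crust with mantle at the base: d (ρ_c − ρ_w) = a (ρ_m − ρ_c).
a = d (ρ_c − ρ_w)/(ρ_m − ρ_c) = 3.06 km × 1.82/0.386 = 14.4 km.

14.4 km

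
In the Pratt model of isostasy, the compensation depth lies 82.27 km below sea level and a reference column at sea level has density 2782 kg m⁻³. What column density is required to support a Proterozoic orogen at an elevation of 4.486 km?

Pratt balance: ρ_ref D = ρ (D + h).
ρ = ρ_ref D/(D + h) = 2782 × 82.27 km/(82.27 km + 4.486 km) = 2640 kg m⁻³.

2640 kg m⁻³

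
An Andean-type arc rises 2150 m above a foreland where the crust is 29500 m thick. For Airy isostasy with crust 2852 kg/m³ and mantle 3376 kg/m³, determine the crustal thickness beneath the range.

43400 m

Root depth r = h ρ_c / (ρ_m − ρ_c) = 2150 m × 2852 / 524 = 11700 m.
Total thickness = T + h + r = 29500 m + 2150 m + 11700 m = 43400 m.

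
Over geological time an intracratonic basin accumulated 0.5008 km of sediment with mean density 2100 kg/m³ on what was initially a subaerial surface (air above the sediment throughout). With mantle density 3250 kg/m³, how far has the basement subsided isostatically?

Subaerial load: s = t ρ_sed / ρ_m = 0.5008 km × 2100/3250 = 0.324 km.

0.324 km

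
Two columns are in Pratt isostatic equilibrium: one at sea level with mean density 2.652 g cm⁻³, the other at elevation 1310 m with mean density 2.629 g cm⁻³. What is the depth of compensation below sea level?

ρ_ref D = ρ (D + h) → D (ρ_ref − ρ) = ρ h.
D = ρ h/(ρ_ref − ρ) = 2.629 × 1310 m/(2.652 − 2.629) = 150000 m.

150000 m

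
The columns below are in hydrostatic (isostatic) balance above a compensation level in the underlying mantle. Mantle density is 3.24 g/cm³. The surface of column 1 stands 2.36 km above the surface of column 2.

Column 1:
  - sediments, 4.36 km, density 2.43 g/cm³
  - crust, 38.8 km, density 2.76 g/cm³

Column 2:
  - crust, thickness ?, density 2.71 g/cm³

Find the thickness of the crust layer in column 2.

27.4 km

Take the compensation level at the base of the deeper column (depth z_c below the surface of column 1) and equate Σ ρ_i t_i down to z_c; mantle fills any gap and the z_c terms cancel.
Column 1: 4.36×2.43 + 38.8×2.76 + (z_c − 43.16)×3.24
Column 2: 2.36×0 + x×2.71 + (z_c − 2.36 − 0 − x)×3.24
The z_c×3.24 term appears on both sides and cancels. Collect the known terms of each column as K = Σ(ρt)_known − 3.24 × (depth of known layers): K_1 = 117.6828 − 3.24×43.16 = −22.1556; K_2 = 0 − 3.24×(2.36 + 0) = −7.6464.
Balance: K_1 = K_2 − x×(3.24 − 2.71), so x = (K_2 − K_1)/(3.24 − 2.71) = 14.5092/0.53 = 27.4 km.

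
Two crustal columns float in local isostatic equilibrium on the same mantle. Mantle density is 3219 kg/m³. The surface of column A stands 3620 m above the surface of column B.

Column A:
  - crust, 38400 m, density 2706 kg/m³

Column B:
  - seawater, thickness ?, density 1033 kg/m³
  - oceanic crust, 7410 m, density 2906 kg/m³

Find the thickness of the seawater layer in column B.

Take the compensation level at the base of the deeper column (depth z_c below the surface of column A) and equate Σ ρ_i t_i down to z_c; mantle fills any gap and the z_c terms cancel.
Column A: 38400×2706 + (z_c − 38400)×3219
Column B: 3620×0 + x×1033 + 7410×2906 + (z_c − 3620 − 7410 − x)×3219
The z_c×3219 term appears on both sides and cancels. Collect the known terms of each column as K = Σ(ρt)_known − 3219 × (depth of known layers): K_A = 103910400 − 3219×38400 = −19699200; K_B = 21533460 − 3219×(3620 + 7410) = −13972110.
Balance: K_A = K_B − x×(3219 − 1033), so x = (K_B − K_A)/(3219 − 1033) = 5727090/2186 = 2620 m.

2620 m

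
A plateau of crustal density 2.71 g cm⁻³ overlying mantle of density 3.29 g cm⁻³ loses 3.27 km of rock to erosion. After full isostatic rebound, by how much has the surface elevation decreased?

0.576 km

Rebound u = e ρ_c/ρ_m = 3.27 km × 2.71/3.29 = 2.694 km.
Net surface drop = e − u = 3.27 km − 2.694 km = e (ρ_m − ρ_c)/ρ_m = 0.576 km.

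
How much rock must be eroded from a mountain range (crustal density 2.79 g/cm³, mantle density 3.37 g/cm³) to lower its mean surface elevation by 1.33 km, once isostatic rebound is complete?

Net drop Δ = e − u = e − e ρ_c/ρ_m = e (ρ_m − ρ_c)/ρ_m.
e = Δ ρ_m/(ρ_m − ρ_c) = 1.33 km × 3.37/0.58 = 7.73 km.

7.73 km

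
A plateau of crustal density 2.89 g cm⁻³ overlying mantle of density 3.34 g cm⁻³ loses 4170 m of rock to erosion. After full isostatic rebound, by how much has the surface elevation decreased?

562 m

Rebound u = e ρ_c/ρ_m = 4170 m × 2.89/3.34 = 3608 m.
Net surface drop = e − u = 4170 m − 3608 m = e (ρ_m − ρ_c)/ρ_m = 562 m.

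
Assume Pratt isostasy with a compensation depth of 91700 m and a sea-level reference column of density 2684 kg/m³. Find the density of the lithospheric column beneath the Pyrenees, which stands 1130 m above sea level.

2650 kg/m³

Pratt balance: ρ_ref D = ρ (D + h).
ρ = ρ_ref D/(D + h) = 2684 × 91700 m/(91700 m + 1130 m) = 2650 kg/m³.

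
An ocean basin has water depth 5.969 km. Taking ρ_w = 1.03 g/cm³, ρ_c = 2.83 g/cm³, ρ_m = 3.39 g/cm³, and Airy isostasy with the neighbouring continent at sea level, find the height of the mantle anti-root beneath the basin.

Equating mass per unit area of the two columns: replacing crust with seawater at the top is compensated by replacing crust with mantle at the base: d (ρ_c − ρ_w) = a (ρ_m − ρ_c).
a = d (ρ_c − ρ_w)/(ρ_m − ρ_c) = 5.969 km × 1.8/0.56 = 19.2 km.

19.2 km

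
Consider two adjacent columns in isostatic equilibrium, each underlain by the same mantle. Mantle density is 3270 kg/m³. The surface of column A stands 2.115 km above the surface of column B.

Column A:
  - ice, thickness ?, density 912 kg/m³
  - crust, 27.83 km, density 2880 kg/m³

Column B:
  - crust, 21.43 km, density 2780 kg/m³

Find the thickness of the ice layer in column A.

Take the compensation level at the base of the deeper column (depth z_c below the surface of column A) and equate Σ ρ_i t_i down to z_c; mantle fills any gap and the z_c terms cancel.
Column A: x×912 + 27.83×2880 + (z_c − 27.83 − x)×3270
Column B: 2.115×0 + 21.43×2780 + (z_c − 2.115 − 21.43)×3270
The z_c×3270 term appears on both sides and cancels. Collect the known terms of each column as K = Σ(ρt)_known − 3270 × (depth of known layers): K_A = 80150.4 − 3270×27.83 = −10853.7; K_B = 59575.4 − 3270×(2.115 + 21.43) = −17416.75.
Balance: K_A − x×(3270 − 912) = K_B, so x = (K_A − K_B)/(3270 − 912) = 6563.05/2358 = 2.78 km.

2.78 km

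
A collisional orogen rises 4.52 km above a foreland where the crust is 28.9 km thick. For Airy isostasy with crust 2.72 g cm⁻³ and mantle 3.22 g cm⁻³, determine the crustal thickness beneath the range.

Root depth r = h ρ_c / (ρ_m − ρ_c) = 4.52 km × 2.72 / 0.5 = 24.59 km.
Total thickness = T + h + r = 28.9 km + 4.52 km + 24.59 km = 58 km.

58 km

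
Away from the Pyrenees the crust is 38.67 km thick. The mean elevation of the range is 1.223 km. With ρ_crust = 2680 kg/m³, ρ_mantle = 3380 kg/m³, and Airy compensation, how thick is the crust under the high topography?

44.6 km

Root depth r = h ρ_c / (ρ_m − ρ_c) = 1.223 km × 2680 / 700 = 4.682 km.
Total thickness = T + h + r = 38.67 km + 1.223 km + 4.682 km = 44.6 km.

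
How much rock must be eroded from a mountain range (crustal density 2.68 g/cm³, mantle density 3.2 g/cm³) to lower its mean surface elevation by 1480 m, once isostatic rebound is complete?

9110 m

Net drop Δ = e − u = e − e ρ_c/ρ_m = e (ρ_m − ρ_c)/ρ_m.
e = Δ ρ_m/(ρ_m − ρ_c) = 1480 m × 3.2/0.52 = 9110 m.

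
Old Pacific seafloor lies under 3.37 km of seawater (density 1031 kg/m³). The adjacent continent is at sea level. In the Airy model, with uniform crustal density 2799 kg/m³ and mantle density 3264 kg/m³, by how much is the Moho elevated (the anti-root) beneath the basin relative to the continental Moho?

In Airy isostatic equilibrium: replacing crust with seawater at the top is compensated by replacing crust with mantle at the base: d (ρ_c − ρ_w) = a (ρ_m − ρ_c).
a = d (ρ_c − ρ_w)/(ρ_m − ρ_c) = 3.37 km × 1768/465 = 12.8 km.

12.8 km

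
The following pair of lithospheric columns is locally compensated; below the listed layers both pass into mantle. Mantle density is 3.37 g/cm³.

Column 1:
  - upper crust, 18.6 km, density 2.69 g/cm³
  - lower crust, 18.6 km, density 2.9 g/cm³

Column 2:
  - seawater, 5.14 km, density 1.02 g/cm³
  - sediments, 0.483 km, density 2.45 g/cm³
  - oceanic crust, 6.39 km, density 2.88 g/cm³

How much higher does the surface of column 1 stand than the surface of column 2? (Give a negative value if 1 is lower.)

1.7 km

For any compensation level in the mantle, the mantle terms cancel and isostasy reduces to e = (Σt_1 − Σt_2) − (Σ(ρt)_1 − Σ(ρt)_2) / ρ_m.
Σt_1 = 37.2 km; Σt_2 = 12.013 km; Σ(ρt)_1 = 103.974; Σ(ρt)_2 = 24.82935 (in km·g/cm³).
e = (37.2 − 12.013) − (103.974 − 24.82935) / 3.37 = 1.7 km.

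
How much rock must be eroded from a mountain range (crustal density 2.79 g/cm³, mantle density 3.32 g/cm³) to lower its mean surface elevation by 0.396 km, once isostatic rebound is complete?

2.48 km

Net drop Δ = e − u = e − e ρ_c/ρ_m = e (ρ_m − ρ_c)/ρ_m.
e = Δ ρ_m/(ρ_m − ρ_c) = 0.396 km × 3.32/0.53 = 2.48 km.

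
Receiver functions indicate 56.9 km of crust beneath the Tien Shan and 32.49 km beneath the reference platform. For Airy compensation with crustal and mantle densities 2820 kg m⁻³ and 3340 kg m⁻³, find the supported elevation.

3.8 km

Excess crust Δ = 56.9 km − 32.49 km = 24.41 km, split between elevation h and root r with h + r = Δ.
Airy balance ρ_c h = (ρ_m − ρ_c) r gives r = h ρ_c/(ρ_m − ρ_c), so h (1 + ρ_c/(ρ_m − ρ_c)) = Δ, i.e. h = Δ (ρ_m − ρ_c)/ρ_m.
h = 24.41 km × 520/3340 = 3.8 km.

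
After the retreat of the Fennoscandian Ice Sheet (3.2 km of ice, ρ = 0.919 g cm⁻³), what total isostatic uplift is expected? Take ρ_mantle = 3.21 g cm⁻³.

0.916 km

Removing the load lets mantle flow back in; uplift u satisfies ρ_ice t = ρ_m u.
u = t ρ_ice/ρ_m = 3.2 km × 0.919/3.21 = 0.916 km.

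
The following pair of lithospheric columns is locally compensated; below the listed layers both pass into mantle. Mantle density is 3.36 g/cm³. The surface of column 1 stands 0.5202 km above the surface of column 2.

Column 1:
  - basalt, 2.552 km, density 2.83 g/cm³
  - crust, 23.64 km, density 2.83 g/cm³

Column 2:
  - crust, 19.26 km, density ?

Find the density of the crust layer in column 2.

2.73 g/cm³

Take the compensation level at the base of the deeper column (depth z_c below the surface of column 1) and equate Σ ρ_i t_i down to z_c; mantle fills any gap and the z_c terms cancel.
Column 1: 2.552×2.83 + 23.64×2.83 + (z_c − 26.192)×3.36
Column 2: 0.5202×0 + 19.26×ρ + (z_c − 0.5202 − 19.26)×3.36
The z_c×3.36 term appears on both sides and cancels. Collect the known terms of each column as K = Σ(ρt)_known − 3.36 × (depth of known layers): K_1 = 74.12336 − 3.36×26.192 = −13.88176; K_2 = 0 − 3.36×(0.5202 + 19.26) = −66.461472.
Balance: K_1 = K_2 + 19.26×ρ, so ρ = (K_1 − K_2)/19.26 = 52.5797/19.26 = 2.73 g/cm³.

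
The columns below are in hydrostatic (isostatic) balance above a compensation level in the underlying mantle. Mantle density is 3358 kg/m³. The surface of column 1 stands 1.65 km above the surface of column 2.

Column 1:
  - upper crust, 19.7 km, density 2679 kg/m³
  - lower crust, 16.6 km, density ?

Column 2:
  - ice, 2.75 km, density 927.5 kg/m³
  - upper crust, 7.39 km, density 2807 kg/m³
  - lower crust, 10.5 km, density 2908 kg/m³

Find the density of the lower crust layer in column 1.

2900 kg/m³

Take the compensation level at the base of the deeper column (depth z_c below the surface of column 1) and equate Σ ρ_i t_i down to z_c; mantle fills any gap and the z_c terms cancel.
Column 1: 19.7×2679 + 16.6×ρ + (z_c − 36.3)×3358
Column 2: 1.65×0 + 2.75×927.5 + 7.39×2807 + 10.5×2908 + (z_c − 1.65 − 20.64)×3358
The z_c×3358 term appears on both sides and cancels. Collect the known terms of each column as K = Σ(ρt)_known − 3358 × (depth of known layers): K_1 = 52776.3 − 3358×36.3 = −69119.1; K_2 = 53828.355 − 3358×(1.65 + 20.64) = −21021.465.
Balance: K_1 + 16.6×ρ = K_2, so ρ = (K_2 − K_1)/16.6 = 48097.6/16.6 = 2900 kg/m³.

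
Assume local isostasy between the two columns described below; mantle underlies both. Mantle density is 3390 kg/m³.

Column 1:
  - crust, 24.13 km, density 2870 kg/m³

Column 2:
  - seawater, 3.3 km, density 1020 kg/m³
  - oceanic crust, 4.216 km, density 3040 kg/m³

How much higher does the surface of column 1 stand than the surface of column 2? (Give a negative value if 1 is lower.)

For any compensation level in the mantle, the mantle terms cancel and isostasy reduces to e = (Σt_1 − Σt_2) − (Σ(ρt)_1 − Σ(ρt)_2) / ρ_m.
Σt_1 = 24.13 km; Σt_2 = 7.516 km; Σ(ρt)_1 = 69253.1; Σ(ρt)_2 = 16182.64 (in km·kg/m³).
e = (24.13 − 7.516) − (69253.1 − 16182.64) / 3390 = 0.959 km.

0.959 km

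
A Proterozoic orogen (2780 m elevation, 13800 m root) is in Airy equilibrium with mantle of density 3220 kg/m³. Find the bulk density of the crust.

ρ_c h = (ρ_m − ρ_c) r → ρ_c (h + r) = ρ_m r → ρ_c = ρ_m r / (h + r).
ρ_c = 3220 × 13800 m / (2780 m + 13800 m) = 2680 kg/m³.

2680 kg/m³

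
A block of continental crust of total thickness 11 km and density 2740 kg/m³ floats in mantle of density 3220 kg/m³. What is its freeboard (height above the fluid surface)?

1.64 km

Floating equilibrium: submerged depth d = t ρ_obj/ρ_fluid = 11 km × 2740/3220 = 9.36 km.
Freeboard = t − d = 11 km − 9.36 km = 1.64 km.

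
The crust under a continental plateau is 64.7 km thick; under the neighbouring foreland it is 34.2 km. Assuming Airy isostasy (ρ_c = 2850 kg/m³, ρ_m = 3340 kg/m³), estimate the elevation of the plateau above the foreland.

Excess crust Δ = 64.7 km − 34.2 km = 30.5 km, split between elevation h and root r with h + r = Δ.
Airy balance ρ_c h = (ρ_m − ρ_c) r gives r = h ρ_c/(ρ_m − ρ_c), so h (1 + ρ_c/(ρ_m − ρ_c)) = Δ, i.e. h = Δ (ρ_m − ρ_c)/ρ_m.
h = 30.5 km × 490/3340 = 4.47 km.

4.47 km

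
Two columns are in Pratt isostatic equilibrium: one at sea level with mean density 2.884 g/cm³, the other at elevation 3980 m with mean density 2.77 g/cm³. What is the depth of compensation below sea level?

96700 m

ρ_ref D = ρ (D + h) → D (ρ_ref − ρ) = ρ h.
D = ρ h/(ρ_ref − ρ) = 2.77 × 3980 m/(2.884 − 2.77) = 96700 m.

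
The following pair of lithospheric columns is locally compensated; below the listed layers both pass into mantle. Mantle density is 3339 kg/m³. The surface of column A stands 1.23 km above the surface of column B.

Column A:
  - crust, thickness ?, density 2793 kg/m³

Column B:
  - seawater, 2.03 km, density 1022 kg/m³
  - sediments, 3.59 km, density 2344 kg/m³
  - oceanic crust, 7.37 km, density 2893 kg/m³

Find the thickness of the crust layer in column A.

Take the compensation level at the base of the deeper column (depth z_c below the surface of column A) and equate Σ ρ_i t_i down to z_c; mantle fills any gap and the z_c terms cancel.
Column A: x×2793 + (z_c − 0 − x)×3339
Column B: 1.23×0 + 2.03×1022 + 3.59×2344 + 7.37×2893 + (z_c − 1.23 − 12.99)×3339
The z_c×3339 term appears on both sides and cancels. Collect the known terms of each column as K = Σ(ρt)_known − 3339 × (depth of known layers): K_A = 0 − 3339×0 = 0; K_B = 31811.03 − 3339×(1.23 + 12.99) = −15669.55.
Balance: K_A − x×(3339 − 2793) = K_B, so x = (K_A − K_B)/(3339 − 2793) = 15669.6/546 = 28.7 km.

28.7 km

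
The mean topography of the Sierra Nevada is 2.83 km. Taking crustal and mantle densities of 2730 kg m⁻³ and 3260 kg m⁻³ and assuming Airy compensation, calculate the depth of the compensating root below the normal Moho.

For local isostatic compensation: the weight of the topography is balanced by the buoyancy of the root, ρ_c h = (ρ_m − ρ_c) r.
r = h · ρ_c / (ρ_m − ρ_c) = 2.83 km × 2730 / (3260 − 2730) = 14.6 km.

14.6 km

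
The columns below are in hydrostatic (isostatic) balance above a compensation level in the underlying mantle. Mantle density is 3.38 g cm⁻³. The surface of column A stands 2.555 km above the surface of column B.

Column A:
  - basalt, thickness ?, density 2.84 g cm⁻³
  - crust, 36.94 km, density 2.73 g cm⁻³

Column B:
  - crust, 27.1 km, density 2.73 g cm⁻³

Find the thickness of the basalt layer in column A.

4.15 km

Take the compensation level at the base of the deeper column (depth z_c below the surface of column A) and equate Σ ρ_i t_i down to z_c; mantle fills any gap and the z_c terms cancel.
Column A: x×2.84 + 36.94×2.73 + (z_c − 36.94 − x)×3.38
Column B: 2.555×0 + 27.1×2.73 + (z_c − 2.555 − 27.1)×3.38
The z_c×3.38 term appears on both sides and cancels. Collect the known terms of each column as K = Σ(ρt)_known − 3.38 × (depth of known layers): K_A = 100.8462 − 3.38×36.94 = −24.011; K_B = 73.983 − 3.38×(2.555 + 27.1) = −26.2509.
Balance: K_A − x×(3.38 − 2.84) = K_B, so x = (K_A − K_B)/(3.38 − 2.84) = 2.2399/0.54 = 4.15 km.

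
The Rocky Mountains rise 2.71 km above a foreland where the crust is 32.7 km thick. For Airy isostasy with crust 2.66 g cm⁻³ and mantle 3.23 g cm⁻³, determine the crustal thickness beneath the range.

48.1 km

Root depth r = h ρ_c / (ρ_m − ρ_c) = 2.71 km × 2.66 / 0.57 = 12.65 km.
Total thickness = T + h + r = 32.7 km + 2.71 km + 12.65 km = 48.1 km.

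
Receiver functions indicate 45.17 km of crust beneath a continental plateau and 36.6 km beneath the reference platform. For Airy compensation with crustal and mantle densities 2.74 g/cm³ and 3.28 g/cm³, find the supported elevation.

1.41 km

Excess crust Δ = 45.17 km − 36.6 km = 8.57 km, split between elevation h and root r with h + r = Δ.
Airy balance ρ_c h = (ρ_m − ρ_c) r gives r = h ρ_c/(ρ_m − ρ_c), so h (1 + ρ_c/(ρ_m − ρ_c)) = Δ, i.e. h = Δ (ρ_m − ρ_c)/ρ_m.
h = 8.57 km × 0.54/3.28 = 1.41 km.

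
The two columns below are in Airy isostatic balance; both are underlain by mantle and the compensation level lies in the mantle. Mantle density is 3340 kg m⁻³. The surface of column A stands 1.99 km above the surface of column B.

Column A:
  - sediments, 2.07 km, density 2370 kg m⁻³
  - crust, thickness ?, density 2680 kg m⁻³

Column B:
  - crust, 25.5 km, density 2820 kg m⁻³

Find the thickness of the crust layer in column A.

27.1 km

Take the compensation level at the base of the deeper column (depth z_c below the surface of column A) and equate Σ ρ_i t_i down to z_c; mantle fills any gap and the z_c terms cancel.
Column A: 2.07×2370 + x×2680 + (z_c − 2.07 − x)×3340
Column B: 1.99×0 + 25.5×2820 + (z_c − 1.99 − 25.5)×3340
The z_c×3340 term appears on both sides and cancels. Collect the known terms of each column as K = Σ(ρt)_known − 3340 × (depth of known layers): K_A = 4905.9 − 3340×2.07 = −2007.9; K_B = 71910 − 3340×(1.99 + 25.5) = −19906.6.
Balance: K_A − x×(3340 − 2680) = K_B, so x = (K_A − K_B)/(3340 − 2680) = 17898.7/660 = 27.1 km.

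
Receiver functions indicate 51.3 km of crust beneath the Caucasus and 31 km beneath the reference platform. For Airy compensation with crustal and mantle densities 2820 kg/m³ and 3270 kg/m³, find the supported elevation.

2.79 km

Excess crust Δ = 51.3 km − 31 km = 20.3 km, split between elevation h and root r with h + r = Δ.
Airy balance ρ_c h = (ρ_m − ρ_c) r gives r = h ρ_c/(ρ_m − ρ_c), so h (1 + ρ_c/(ρ_m − ρ_c)) = Δ, i.e. h = Δ (ρ_m − ρ_c)/ρ_m.
h = 20.3 km × 450/3270 = 2.79 km.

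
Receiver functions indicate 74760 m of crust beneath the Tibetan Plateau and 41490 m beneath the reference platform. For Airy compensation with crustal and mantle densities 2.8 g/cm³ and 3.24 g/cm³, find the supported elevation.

Excess crust Δ = 74760 m − 41490 m = 33270 m, split between elevation h and root r with h + r = Δ.
Airy balance ρ_c h = (ρ_m − ρ_c) r gives r = h ρ_c/(ρ_m − ρ_c), so h (1 + ρ_c/(ρ_m − ρ_c)) = Δ, i.e. h = Δ (ρ_m − ρ_c)/ρ_m.
h = 33270 m × 0.44/3.24 = 4520 m.

4520 m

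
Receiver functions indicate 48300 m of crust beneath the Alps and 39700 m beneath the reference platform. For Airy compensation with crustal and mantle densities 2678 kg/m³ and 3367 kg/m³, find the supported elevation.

1760 m

Excess crust Δ = 48300 m − 39700 m = 8600 m, split between elevation h and root r with h + r = Δ.
Airy balance ρ_c h = (ρ_m − ρ_c) r gives r = h ρ_c/(ρ_m − ρ_c), so h (1 + ρ_c/(ρ_m − ρ_c)) = Δ, i.e. h = Δ (ρ_m − ρ_c)/ρ_m.
h = 8600 m × 689/3367 = 1760 m.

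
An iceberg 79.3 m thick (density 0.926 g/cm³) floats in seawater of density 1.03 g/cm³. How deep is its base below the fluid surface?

Draft d = t ρ_obj/ρ_fluid = 79.3 m × 0.926/1.03 = 71.3 m.

71.3 m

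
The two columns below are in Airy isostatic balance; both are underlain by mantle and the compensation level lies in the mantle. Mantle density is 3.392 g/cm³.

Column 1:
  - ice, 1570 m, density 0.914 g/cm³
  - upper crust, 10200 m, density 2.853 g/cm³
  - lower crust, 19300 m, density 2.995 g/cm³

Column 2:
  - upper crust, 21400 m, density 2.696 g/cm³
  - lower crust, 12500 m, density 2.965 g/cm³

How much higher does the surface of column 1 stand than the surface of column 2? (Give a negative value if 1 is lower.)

For any compensation level in the mantle, the mantle terms cancel and isostasy reduces to e = (Σt_1 − Σt_2) − (Σ(ρt)_1 − Σ(ρt)_2) / ρ_m.
Σt_1 = 31070 m; Σt_2 = 33900 m; Σ(ρt)_1 = 88339.08; Σ(ρt)_2 = 94756.9 (in m·g/cm³).
e = (31070 − 33900) − (88339.08 − 94756.9) / 3.392 = −938 m.

−938 m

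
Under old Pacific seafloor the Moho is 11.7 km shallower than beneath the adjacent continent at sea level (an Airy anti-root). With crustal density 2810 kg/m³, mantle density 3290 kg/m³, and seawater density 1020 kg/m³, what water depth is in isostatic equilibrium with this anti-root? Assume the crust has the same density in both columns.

3.14 km

Replacing a thickness d of crust by seawater at the top must be balanced by replacing crust with mantle at the base: d (ρ_c − ρ_w) = a (ρ_m − ρ_c).
d = a (ρ_m − ρ_c)/(ρ_c − ρ_w) = 11.7 km × 480/1790 = 3.14 km.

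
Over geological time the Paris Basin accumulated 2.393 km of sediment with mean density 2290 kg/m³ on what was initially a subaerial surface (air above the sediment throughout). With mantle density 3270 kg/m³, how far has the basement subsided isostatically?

1.68 km

Subaerial load: s = t ρ_sed / ρ_m = 2.393 km × 2290/3270 = 1.68 km.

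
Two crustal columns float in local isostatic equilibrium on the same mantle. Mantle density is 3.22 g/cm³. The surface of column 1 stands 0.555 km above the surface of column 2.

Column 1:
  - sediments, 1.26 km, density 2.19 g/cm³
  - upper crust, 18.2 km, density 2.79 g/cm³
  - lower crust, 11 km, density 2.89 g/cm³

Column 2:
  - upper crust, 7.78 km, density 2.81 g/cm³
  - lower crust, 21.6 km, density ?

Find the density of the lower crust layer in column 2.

2.86 g/cm³

Take the compensation level at the base of the deeper column (depth z_c below the surface of column 1) and equate Σ ρ_i t_i down to z_c; mantle fills any gap and the z_c terms cancel.
Column 1: 1.26×2.19 + 18.2×2.79 + 11×2.89 + (z_c − 30.46)×3.22
Column 2: 0.555×0 + 7.78×2.81 + 21.6×ρ + (z_c − 0.555 − 29.38)×3.22
The z_c×3.22 term appears on both sides and cancels. Collect the known terms of each column as K = Σ(ρt)_known − 3.22 × (depth of known layers): K_1 = 85.3274 − 3.22×30.46 = −12.7538; K_2 = 21.8618 − 3.22×(0.555 + 29.38) = −74.5289.
Balance: K_1 = K_2 + 21.6×ρ, so ρ = (K_1 − K_2)/21.6 = 61.7751/21.6 = 2.86 g/cm³.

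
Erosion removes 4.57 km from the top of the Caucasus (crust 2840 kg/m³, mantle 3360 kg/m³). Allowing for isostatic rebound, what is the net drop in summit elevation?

Rebound u = e ρ_c/ρ_m = 4.57 km × 2840/3360 = 3.863 km.
Net surface drop = e − u = 4.57 km − 3.863 km = e (ρ_m − ρ_c)/ρ_m = 0.707 km.

0.707 km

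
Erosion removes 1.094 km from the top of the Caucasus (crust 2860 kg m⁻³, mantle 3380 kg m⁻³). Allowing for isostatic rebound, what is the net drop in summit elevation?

Rebound u = e ρ_c/ρ_m = 1.094 km × 2860/3380 = 0.9257 km.
Net surface drop = e − u = 1.094 km − 0.9257 km = e (ρ_m − ρ_c)/ρ_m = 0.168 km.

0.168 km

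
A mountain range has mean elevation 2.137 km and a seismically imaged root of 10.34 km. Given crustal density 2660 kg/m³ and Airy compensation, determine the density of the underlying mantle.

Airy balance: ρ_c h = (ρ_m − ρ_c) r → ρ_m = ρ_c (1 + h/r).
ρ_m = 2660 × (1 + 2.137 km/10.34 km) = 3210 kg/m³.

3210 kg/m³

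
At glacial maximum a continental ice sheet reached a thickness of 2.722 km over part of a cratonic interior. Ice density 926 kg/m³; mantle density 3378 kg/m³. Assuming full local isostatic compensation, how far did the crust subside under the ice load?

Balancing pressure at the compensation depth: the ice load ρ_ice t is balanced by mantle displaced below, ρ_m s.
s = t ρ_ice / ρ_m = 2.722 km × 926/3378 = 0.746 km.

0.746 km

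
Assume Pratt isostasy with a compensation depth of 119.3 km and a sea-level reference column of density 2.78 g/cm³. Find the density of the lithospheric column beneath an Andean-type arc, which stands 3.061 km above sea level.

2.71 g/cm³

Pratt balance: ρ_ref D = ρ (D + h).
ρ = ρ_ref D/(D + h) = 2.78 × 119.3 km/(119.3 km + 3.061 km) = 2.71 g/cm³.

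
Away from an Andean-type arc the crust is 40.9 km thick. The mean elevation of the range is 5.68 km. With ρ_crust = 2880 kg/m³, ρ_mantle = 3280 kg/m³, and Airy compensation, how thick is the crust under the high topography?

87.5 km

Root depth r = h ρ_c / (ρ_m − ρ_c) = 5.68 km × 2880 / 400 = 40.9 km.
Total thickness = T + h + r = 40.9 km + 5.68 km + 40.9 km = 87.5 km.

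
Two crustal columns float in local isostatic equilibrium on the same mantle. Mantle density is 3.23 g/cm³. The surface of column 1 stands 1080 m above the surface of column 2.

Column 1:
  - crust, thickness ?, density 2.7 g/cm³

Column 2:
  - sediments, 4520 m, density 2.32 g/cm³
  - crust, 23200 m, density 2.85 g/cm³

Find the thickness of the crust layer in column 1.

31000 m

Take the compensation level at the base of the deeper column (depth z_c below the surface of column 1) and equate Σ ρ_i t_i down to z_c; mantle fills any gap and the z_c terms cancel.
Column 1: x×2.7 + (z_c − 0 − x)×3.23
Column 2: 1080×0 + 4520×2.32 + 23200×2.85 + (z_c − 1080 − 27720)×3.23
The z_c×3.23 term appears on both sides and cancels. Collect the known terms of each column as K = Σ(ρt)_known − 3.23 × (depth of known layers): K_1 = 0 − 3.23×0 = 0; K_2 = 76606.4 − 3.23×(1080 + 27720) = −16417.6.
Balance: K_1 − x×(3.23 − 2.7) = K_2, so x = (K_1 − K_2)/(3.23 − 2.7) = 16417.6/0.53 = 31000 m.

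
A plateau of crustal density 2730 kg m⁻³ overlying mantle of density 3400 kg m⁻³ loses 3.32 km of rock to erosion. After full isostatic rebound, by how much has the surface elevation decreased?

0.654 km

Rebound u = e ρ_c/ρ_m = 3.32 km × 2730/3400 = 2.666 km.
Net surface drop = e − u = 3.32 km − 2.666 km = e (ρ_m − ρ_c)/ρ_m = 0.654 km.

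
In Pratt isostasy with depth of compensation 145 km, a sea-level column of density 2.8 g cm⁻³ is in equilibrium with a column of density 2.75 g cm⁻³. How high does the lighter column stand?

ρ_ref D = ρ (D + h) → h = D (ρ_ref − ρ)/ρ.
h = 145 km × (2.8 − 2.75)/2.75 = 2.64 km.

2.64 km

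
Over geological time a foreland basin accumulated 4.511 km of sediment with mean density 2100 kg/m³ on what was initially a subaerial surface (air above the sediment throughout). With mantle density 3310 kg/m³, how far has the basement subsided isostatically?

2.86 km

Subaerial load: s = t ρ_sed / ρ_m = 4.511 km × 2100/3310 = 2.86 km.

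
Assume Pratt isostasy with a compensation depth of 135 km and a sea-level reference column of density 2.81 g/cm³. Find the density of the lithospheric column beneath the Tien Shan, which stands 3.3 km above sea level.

2.74 g/cm³

Pratt balance: ρ_ref D = ρ (D + h).
ρ = ρ_ref D/(D + h) = 2.81 × 135 km/(135 km + 3.3 km) = 2.74 g/cm³.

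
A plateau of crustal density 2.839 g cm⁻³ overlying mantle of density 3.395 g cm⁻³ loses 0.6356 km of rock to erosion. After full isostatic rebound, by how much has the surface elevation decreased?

Rebound u = e ρ_c/ρ_m = 0.6356 km × 2.839/3.395 = 0.5315 km.
Net surface drop = e − u = 0.6356 km − 0.5315 km = e (ρ_m − ρ_c)/ρ_m = 0.104 km.

0.104 km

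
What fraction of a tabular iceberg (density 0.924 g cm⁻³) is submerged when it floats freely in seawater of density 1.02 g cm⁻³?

Submerged fraction = ρ_obj/ρ_fluid = 0.924/1.02 = 0.906.

0.906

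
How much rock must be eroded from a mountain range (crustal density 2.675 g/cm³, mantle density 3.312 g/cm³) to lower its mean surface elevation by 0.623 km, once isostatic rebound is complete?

Net drop Δ = e − u = e − e ρ_c/ρ_m = e (ρ_m − ρ_c)/ρ_m.
e = Δ ρ_m/(ρ_m − ρ_c) = 0.623 km × 3.312/0.637 = 3.24 km.

3.24 km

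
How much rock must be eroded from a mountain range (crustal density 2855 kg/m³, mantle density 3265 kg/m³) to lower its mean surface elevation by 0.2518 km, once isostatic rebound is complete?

Net drop Δ = e − u = e − e ρ_c/ρ_m = e (ρ_m − ρ_c)/ρ_m.
e = Δ ρ_m/(ρ_m − ρ_c) = 0.2518 km × 3265/410 = 2.01 km.

2.01 km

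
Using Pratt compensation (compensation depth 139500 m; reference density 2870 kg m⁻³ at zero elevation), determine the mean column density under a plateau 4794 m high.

2770 kg m⁻³

Pratt balance: ρ_ref D = ρ (D + h).
ρ = ρ_ref D/(D + h) = 2870 × 139500 m/(139500 m + 4794 m) = 2770 kg m⁻³.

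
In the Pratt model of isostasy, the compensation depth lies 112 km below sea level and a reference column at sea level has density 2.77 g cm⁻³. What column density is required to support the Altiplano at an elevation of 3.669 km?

2.68 g cm⁻³

Pratt balance: ρ_ref D = ρ (D + h).
ρ = ρ_ref D/(D + h) = 2.77 × 112 km/(112 km + 3.669 km) = 2.68 g cm⁻³.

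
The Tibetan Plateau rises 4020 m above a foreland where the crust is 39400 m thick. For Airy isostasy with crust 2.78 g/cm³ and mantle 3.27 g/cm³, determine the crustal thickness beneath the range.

66200 m

Root depth r = h ρ_c / (ρ_m − ρ_c) = 4020 m × 2.78 / 0.49 = 22810 m.
Total thickness = T + h + r = 39400 m + 4020 m + 22810 m = 66200 m.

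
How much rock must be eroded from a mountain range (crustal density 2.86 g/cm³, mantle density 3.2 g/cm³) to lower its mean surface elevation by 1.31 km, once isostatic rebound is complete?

12.3 km

Net drop Δ = e − u = e − e ρ_c/ρ_m = e (ρ_m − ρ_c)/ρ_m.
e = Δ ρ_m/(ρ_m − ρ_c) = 1.31 km × 3.2/0.34 = 12.3 km.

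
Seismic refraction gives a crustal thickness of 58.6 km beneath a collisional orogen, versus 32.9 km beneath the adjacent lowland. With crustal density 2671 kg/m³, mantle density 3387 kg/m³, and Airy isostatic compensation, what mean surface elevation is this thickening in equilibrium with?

Excess crust Δ = 58.6 km − 32.9 km = 25.7 km, split between elevation h and root r with h + r = Δ.
Airy balance ρ_c h = (ρ_m − ρ_c) r gives r = h ρ_c/(ρ_m − ρ_c), so h (1 + ρ_c/(ρ_m − ρ_c)) = Δ, i.e. h = Δ (ρ_m − ρ_c)/ρ_m.
h = 25.7 km × 716/3387 = 5.43 km.

5.43 km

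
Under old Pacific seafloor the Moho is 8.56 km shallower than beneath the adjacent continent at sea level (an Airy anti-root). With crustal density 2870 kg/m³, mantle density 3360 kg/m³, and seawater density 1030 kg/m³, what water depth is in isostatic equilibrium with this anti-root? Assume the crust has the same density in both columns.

2.28 km

Replacing a thickness d of crust by seawater at the top must be balanced by replacing crust with mantle at the base: d (ρ_c − ρ_w) = a (ρ_m − ρ_c).
d = a (ρ_m − ρ_c)/(ρ_c − ρ_w) = 8.56 km × 490/1840 = 2.28 km.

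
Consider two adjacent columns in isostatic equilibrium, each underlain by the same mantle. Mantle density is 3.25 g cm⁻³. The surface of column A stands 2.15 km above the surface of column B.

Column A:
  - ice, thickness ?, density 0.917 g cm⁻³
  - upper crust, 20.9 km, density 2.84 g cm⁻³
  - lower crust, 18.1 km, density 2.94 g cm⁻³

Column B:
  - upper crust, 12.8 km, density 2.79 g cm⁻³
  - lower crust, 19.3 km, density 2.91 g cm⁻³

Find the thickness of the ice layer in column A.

2.25 km

Take the compensation level at the base of the deeper column (depth z_c below the surface of column A) and equate Σ ρ_i t_i down to z_c; mantle fills any gap and the z_c terms cancel.
Column A: x×0.917 + 20.9×2.84 + 18.1×2.94 + (z_c − 39 − x)×3.25
Column B: 2.15×0 + 12.8×2.79 + 19.3×2.91 + (z_c − 2.15 − 32.1)×3.25
The z_c×3.25 term appears on both sides and cancels. Collect the known terms of each column as K = Σ(ρt)_known − 3.25 × (depth of known layers): K_A = 112.57 − 3.25×39 = −14.18; K_B = 91.875 − 3.25×(2.15 + 32.1) = −19.4375.
Balance: K_A − x×(3.25 − 0.917) = K_B, so x = (K_A − K_B)/(3.25 − 0.917) = 5.2575/2.333 = 2.25 km.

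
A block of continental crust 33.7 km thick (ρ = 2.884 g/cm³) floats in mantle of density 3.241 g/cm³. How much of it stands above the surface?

3.71 km

Floating equilibrium: submerged depth d = t ρ_obj/ρ_fluid = 33.7 km × 2.884/3.241 = 29.99 km.
Freeboard = t − d = 33.7 km − 29.99 km = 3.71 km.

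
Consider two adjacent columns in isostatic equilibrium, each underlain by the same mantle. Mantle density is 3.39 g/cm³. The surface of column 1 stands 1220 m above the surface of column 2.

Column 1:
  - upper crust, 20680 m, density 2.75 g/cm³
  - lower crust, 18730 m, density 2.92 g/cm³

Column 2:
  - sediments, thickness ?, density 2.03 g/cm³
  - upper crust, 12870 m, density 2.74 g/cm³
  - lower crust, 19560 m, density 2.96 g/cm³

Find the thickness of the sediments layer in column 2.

Take the compensation level at the base of the deeper column (depth z_c below the surface of column 1) and equate Σ ρ_i t_i down to z_c; mantle fills any gap and the z_c terms cancel.
Column 1: 20680×2.75 + 18730×2.92 + (z_c − 39410)×3.39
Column 2: 1220×0 + x×2.03 + 12870×2.74 + 19560×2.96 + (z_c − 1220 − 32430 − x)×3.39
The z_c×3.39 term appears on both sides and cancels. Collect the known terms of each column as K = Σ(ρt)_known − 3.39 × (depth of known layers): K_1 = 111561.6 − 3.39×39410 = −22038.3; K_2 = 93161.4 − 3.39×(1220 + 32430) = −20912.1.
Balance: K_1 = K_2 − x×(3.39 − 2.03), so x = (K_2 − K_1)/(3.39 − 2.03) = 1126.2/1.36 = 828 m.

828 m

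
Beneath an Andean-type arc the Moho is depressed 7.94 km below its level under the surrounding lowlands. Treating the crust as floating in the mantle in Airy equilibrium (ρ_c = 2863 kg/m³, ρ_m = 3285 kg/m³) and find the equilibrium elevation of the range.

In Airy isostatic equilibrium: ρ_c h = (ρ_m − ρ_c) r.
h = r (ρ_m − ρ_c) / ρ_c = 7.94 km × (3285 − 2863) / 2863 = 1.17 km.

1.17 km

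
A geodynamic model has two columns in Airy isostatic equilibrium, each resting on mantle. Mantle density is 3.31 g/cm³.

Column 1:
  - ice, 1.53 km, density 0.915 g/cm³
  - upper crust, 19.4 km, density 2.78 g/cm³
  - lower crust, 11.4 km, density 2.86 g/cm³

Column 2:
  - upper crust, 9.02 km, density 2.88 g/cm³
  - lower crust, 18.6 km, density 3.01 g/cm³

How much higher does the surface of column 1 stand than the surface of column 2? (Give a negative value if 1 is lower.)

2.91 km

For any compensation level in the mantle, the mantle terms cancel and isostasy reduces to e = (Σt_1 − Σt_2) − (Σ(ρt)_1 − Σ(ρt)_2) / ρ_m.
Σt_1 = 32.33 km; Σt_2 = 27.62 km; Σ(ρt)_1 = 87.93595; Σ(ρt)_2 = 81.9636 (in km·g/cm³).
e = (32.33 − 27.62) − (87.93595 − 81.9636) / 3.31 = 2.91 km.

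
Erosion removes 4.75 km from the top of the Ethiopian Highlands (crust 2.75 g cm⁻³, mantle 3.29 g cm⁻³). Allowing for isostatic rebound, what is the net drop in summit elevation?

0.78 km

Rebound u = e ρ_c/ρ_m = 4.75 km × 2.75/3.29 = 3.97 km.
Net surface drop = e − u = 4.75 km − 3.97 km = e (ρ_m − ρ_c)/ρ_m = 0.78 km.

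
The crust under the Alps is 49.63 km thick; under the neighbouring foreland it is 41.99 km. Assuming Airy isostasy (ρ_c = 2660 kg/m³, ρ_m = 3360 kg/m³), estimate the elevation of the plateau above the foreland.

Excess crust Δ = 49.63 km − 41.99 km = 7.64 km, split between elevation h and root r with h + r = Δ.
Airy balance ρ_c h = (ρ_m − ρ_c) r gives r = h ρ_c/(ρ_m − ρ_c), so h (1 + ρ_c/(ρ_m − ρ_c)) = Δ, i.e. h = Δ (ρ_m − ρ_c)/ρ_m.
h = 7.64 km × 700/3360 = 1.59 km.

1.59 km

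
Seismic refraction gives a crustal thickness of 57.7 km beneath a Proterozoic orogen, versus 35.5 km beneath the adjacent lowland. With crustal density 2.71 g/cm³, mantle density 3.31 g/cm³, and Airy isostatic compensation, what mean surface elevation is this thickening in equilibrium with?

Excess crust Δ = 57.7 km − 35.5 km = 22.2 km, split between elevation h and root r with h + r = Δ.
Airy balance ρ_c h = (ρ_m − ρ_c) r gives r = h ρ_c/(ρ_m − ρ_c), so h (1 + ρ_c/(ρ_m − ρ_c)) = Δ, i.e. h = Δ (ρ_m − ρ_c)/ρ_m.
h = 22.2 km × 0.6/3.31 = 4.02 km.

4.02 km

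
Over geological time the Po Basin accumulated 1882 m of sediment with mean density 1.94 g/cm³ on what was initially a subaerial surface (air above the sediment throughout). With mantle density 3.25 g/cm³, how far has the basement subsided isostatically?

Subaerial load: s = t ρ_sed / ρ_m = 1882 m × 1.94/3.25 = 1120 m.

1120 m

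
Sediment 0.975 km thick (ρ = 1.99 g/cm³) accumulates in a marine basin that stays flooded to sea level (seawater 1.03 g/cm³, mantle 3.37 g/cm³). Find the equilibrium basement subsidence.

0.4 km

Submarine loading: the sediment displaces seawater, and the subsidence is in turn flooded, so s (ρ_m − ρ_w) = t (ρ_sed − ρ_w).
s = 0.975 km × (1.99 − 1.03) / (3.37 − 1.03) = 0.4 km.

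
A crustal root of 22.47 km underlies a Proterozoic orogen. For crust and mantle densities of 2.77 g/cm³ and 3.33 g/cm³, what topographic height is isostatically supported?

4.54 km

In Airy isostatic equilibrium: ρ_c h = (ρ_m − ρ_c) r.
h = r (ρ_m − ρ_c) / ρ_c = 22.47 km × (3.33 − 2.77) / 2.77 = 4.54 km.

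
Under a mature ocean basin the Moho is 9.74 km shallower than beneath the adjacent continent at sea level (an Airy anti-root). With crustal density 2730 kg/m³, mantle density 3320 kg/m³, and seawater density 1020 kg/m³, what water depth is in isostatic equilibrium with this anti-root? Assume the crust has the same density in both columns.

Replacing a thickness d of crust by seawater at the top must be balanced by replacing crust with mantle at the base: d (ρ_c − ρ_w) = a (ρ_m − ρ_c).
d = a (ρ_m − ρ_c)/(ρ_c − ρ_w) = 9.74 km × 590/1710 = 3.36 km.

3.36 km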